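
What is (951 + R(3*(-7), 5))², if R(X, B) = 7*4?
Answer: 958441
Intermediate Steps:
R(X, B) = 28
(951 + R(3*(-7), 5))² = (951 + 28)² = 979² = 958441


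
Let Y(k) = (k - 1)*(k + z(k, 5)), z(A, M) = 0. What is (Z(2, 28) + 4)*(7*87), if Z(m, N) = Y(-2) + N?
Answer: 23142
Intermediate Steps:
Y(k) = k*(-1 + k) (Y(k) = (k - 1)*(k + 0) = (-1 + k)*k = k*(-1 + k))
Z(m, N) = 6 + N (Z(m, N) = -2*(-1 - 2) + N = -2*(-3) + N = 6 + N)
(Z(2, 28) + 4)*(7*87) = ((6 + 28) + 4)*(7*87) = (34 + 4)*609 = 38*609 = 23142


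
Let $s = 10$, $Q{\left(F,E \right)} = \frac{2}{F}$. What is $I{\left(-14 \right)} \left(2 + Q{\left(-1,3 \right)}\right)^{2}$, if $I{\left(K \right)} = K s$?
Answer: $0$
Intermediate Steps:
$I{\left(K \right)} = 10 K$ ($I{\left(K \right)} = K 10 = 10 K$)
$I{\left(-14 \right)} \left(2 + Q{\left(-1,3 \right)}\right)^{2} = 10 \left(-14\right) \left(2 + \frac{2}{-1}\right)^{2} = - 140 \left(2 + 2 \left(-1\right)\right)^{2} = - 140 \left(2 - 2\right)^{2} = - 140 \cdot 0^{2} = \left(-140\right) 0 = 0$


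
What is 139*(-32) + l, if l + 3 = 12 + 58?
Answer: -4381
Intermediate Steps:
l = 67 (l = -3 + (12 + 58) = -3 + 70 = 67)
139*(-32) + l = 139*(-32) + 67 = -4448 + 67 = -4381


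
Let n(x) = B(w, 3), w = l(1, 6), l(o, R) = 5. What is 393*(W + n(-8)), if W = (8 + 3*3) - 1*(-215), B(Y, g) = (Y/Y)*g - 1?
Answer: 91962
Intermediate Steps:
w = 5
B(Y, g) = -1 + g (B(Y, g) = 1*g - 1 = g - 1 = -1 + g)
n(x) = 2 (n(x) = -1 + 3 = 2)
W = 232 (W = (8 + 9) + 215 = 17 + 215 = 232)
393*(W + n(-8)) = 393*(232 + 2) = 393*234 = 91962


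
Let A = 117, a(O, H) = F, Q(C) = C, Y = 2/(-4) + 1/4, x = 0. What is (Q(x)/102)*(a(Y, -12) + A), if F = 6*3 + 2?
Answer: 0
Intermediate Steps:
Y = -¼ (Y = 2*(-¼) + 1*(¼) = -½ + ¼ = -¼ ≈ -0.25000)
F = 20 (F = 18 + 2 = 20)
a(O, H) = 20
(Q(x)/102)*(a(Y, -12) + A) = (0/102)*(20 + 117) = (0*(1/102))*137 = 0*137 = 0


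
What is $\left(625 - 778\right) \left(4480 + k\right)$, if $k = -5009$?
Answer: $80937$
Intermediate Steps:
$\left(625 - 778\right) \left(4480 + k\right) = \left(625 - 778\right) \left(4480 - 5009\right) = \left(-153\right) \left(-529\right) = 80937$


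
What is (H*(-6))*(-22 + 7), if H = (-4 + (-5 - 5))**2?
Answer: 17640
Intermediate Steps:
H = 196 (H = (-4 - 10)**2 = (-14)**2 = 196)
(H*(-6))*(-22 + 7) = (196*(-6))*(-22 + 7) = -1176*(-15) = 17640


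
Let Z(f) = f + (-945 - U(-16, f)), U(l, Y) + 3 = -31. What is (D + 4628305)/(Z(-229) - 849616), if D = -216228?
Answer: -4412077/850756 ≈ -5.1861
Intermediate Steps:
U(l, Y) = -34 (U(l, Y) = -3 - 31 = -34)
Z(f) = -911 + f (Z(f) = f + (-945 - 1*(-34)) = f + (-945 + 34) = f - 911 = -911 + f)
(D + 4628305)/(Z(-229) - 849616) = (-216228 + 4628305)/((-911 - 229) - 849616) = 4412077/(-1140 - 849616) = 4412077/(-850756) = 4412077*(-1/850756) = -4412077/850756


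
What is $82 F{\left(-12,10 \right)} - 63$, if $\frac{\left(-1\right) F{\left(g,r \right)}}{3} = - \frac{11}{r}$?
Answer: $\frac{1038}{5} \approx 207.6$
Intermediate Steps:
$F{\left(g,r \right)} = \frac{33}{r}$ ($F{\left(g,r \right)} = - 3 \left(- \frac{11}{r}\right) = \frac{33}{r}$)
$82 F{\left(-12,10 \right)} - 63 = 82 \cdot \frac{33}{10} - 63 = \frac{1353}{5} - 63 = \frac{1038}{5}$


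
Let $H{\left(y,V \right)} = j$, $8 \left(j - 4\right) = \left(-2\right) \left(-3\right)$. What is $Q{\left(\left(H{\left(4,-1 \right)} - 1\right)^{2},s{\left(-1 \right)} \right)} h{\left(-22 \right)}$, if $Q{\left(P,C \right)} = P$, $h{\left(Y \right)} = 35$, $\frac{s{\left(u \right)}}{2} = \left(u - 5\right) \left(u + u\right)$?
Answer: $\frac{7875}{16} \approx 492.19$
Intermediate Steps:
$j = \frac{19}{4}$ ($j = 4 + \frac{\left(-2\right) \left(-3\right)}{8} = 4 + \frac{1}{8} \cdot 6 = 4 + \frac{3}{4} = \frac{19}{4} \approx 4.75$)
$H{\left(y,V \right)} = \frac{19}{4}$
$s{\left(u \right)} = 4 u \left(-5 + u\right)$ ($s{\left(u \right)} = 2 \left(u - 5\right) \left(u + u\right) = 2 \left(-5 + u\right) 2 u = 2 \cdot 2 u \left(-5 + u\right) = 4 u \left(-5 + u\right)$)
$Q{\left(\left(H{\left(4,-1 \right)} - 1\right)^{2},s{\left(-1 \right)} \right)} h{\left(-22 \right)} = \left(\frac{19}{4} - 1\right)^{2} \cdot 35 = \left(\frac{15}{4}\right)^{2} \cdot 35 = \frac{225}{16} \cdot 35 = \frac{7875}{16}$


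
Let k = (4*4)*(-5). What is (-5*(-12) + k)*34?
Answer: -680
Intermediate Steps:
k = -80 (k = 16*(-5) = -80)
(-5*(-12) + k)*34 = (-5*(-12) - 80)*34 = (60 - 80)*34 = -20*34 = -680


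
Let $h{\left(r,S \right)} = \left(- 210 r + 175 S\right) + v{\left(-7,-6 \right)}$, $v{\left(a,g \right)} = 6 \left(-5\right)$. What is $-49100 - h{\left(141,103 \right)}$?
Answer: $-37485$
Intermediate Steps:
$v{\left(a,g \right)} = -30$
$h{\left(r,S \right)} = -30 - 210 r + 175 S$ ($h{\left(r,S \right)} = \left(- 210 r + 175 S\right) - 30 = -30 - 210 r + 175 S$)
$-49100 - h{\left(141,103 \right)} = -49100 - \left(-30 - 29610 + 175 \cdot 103\right) = -49100 - \left(-30 - 29610 + 18025\right) = -49100 - -11615 = -49100 + 11615 = -37485$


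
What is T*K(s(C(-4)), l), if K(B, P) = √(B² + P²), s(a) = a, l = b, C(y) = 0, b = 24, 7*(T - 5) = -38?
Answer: -72/7 ≈ -10.286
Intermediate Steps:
T = -3/7 (T = 5 + (⅐)*(-38) = 5 - 38/7 = -3/7 ≈ -0.42857)
l = 24
T*K(s(C(-4)), l) = -3*√(0² + 24²)/7 = -3*√(0 + 576)/7 = -3*√576/7 = -3/7*24 = -72/7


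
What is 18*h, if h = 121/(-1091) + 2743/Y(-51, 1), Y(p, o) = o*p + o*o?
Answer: -26987967/27275 ≈ -989.48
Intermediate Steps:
Y(p, o) = o**2 + o*p (Y(p, o) = o*p + o**2 = o**2 + o*p)
h = -2998663/54550 (h = 121/(-1091) + 2743/((1*(1 - 51))) = 121*(-1/1091) + 2743/((1*(-50))) = -121/1091 + 2743/(-50) = -121/1091 + 2743*(-1/50) = -121/1091 - 2743/50 = -2998663/54550 ≈ -54.971)
18*h = 18*(-2998663/54550) = -26987967/27275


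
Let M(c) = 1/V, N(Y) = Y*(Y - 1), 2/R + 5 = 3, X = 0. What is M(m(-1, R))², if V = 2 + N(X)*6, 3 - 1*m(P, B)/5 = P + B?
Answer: ¼ ≈ 0.25000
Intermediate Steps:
R = -1 (R = 2/(-5 + 3) = 2/(-2) = 2*(-½) = -1)
N(Y) = Y*(-1 + Y)
m(P, B) = 15 - 5*B - 5*P (m(P, B) = 15 - 5*(P + B) = 15 - 5*(B + P) = 15 + (-5*B - 5*P) = 15 - 5*B - 5*P)
V = 2 (V = 2 + (0*(-1 + 0))*6 = 2 + (0*(-1))*6 = 2 + 0*6 = 2 + 0 = 2)
M(c) = ½ (M(c) = 1/2 = ½)
M(m(-1, R))² = (½)² = ¼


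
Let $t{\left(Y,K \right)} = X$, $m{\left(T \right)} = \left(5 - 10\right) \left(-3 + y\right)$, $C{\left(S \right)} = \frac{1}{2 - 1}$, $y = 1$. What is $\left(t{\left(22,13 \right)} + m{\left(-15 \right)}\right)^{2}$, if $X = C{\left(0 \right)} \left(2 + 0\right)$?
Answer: $144$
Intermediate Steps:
$C{\left(S \right)} = 1$ ($C{\left(S \right)} = 1^{-1} = 1$)
$m{\left(T \right)} = 10$ ($m{\left(T \right)} = \left(5 - 10\right) \left(-3 + 1\right) = \left(-5\right) \left(-2\right) = 10$)
$X = 2$ ($X = 1 \left(2 + 0\right) = 1 \cdot 2 = 2$)
$t{\left(Y,K \right)} = 2$
$\left(t{\left(22,13 \right)} + m{\left(-15 \right)}\right)^{2} = \left(2 + 10\right)^{2} = 12^{2} = 144$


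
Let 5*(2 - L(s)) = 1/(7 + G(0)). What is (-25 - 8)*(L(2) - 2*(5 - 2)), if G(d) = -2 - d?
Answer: 3333/25 ≈ 133.32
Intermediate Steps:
L(s) = 49/25 (L(s) = 2 - 1/(5*(7 + (-2 - 1*0))) = 2 - 1/(5*(7 + (-2 + 0))) = 2 - 1/(5*(7 - 2)) = 2 - ⅕/5 = 2 - ⅕*⅕ = 2 - 1/25 = 49/25)
(-25 - 8)*(L(2) - 2*(5 - 2)) = (-25 - 8)*(49/25 - 2*(5 - 2)) = -33*(49/25 - 2*3) = -33*(49/25 - 6) = -33*(-101/25) = 3333/25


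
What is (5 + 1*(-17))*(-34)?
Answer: 408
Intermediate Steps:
(5 + 1*(-17))*(-34) = (5 - 17)*(-34) = -12*(-34) = 408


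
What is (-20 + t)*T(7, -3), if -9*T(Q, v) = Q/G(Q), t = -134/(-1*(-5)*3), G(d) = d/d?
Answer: 3038/135 ≈ 22.504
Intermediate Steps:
G(d) = 1
t = -134/15 (t = -134/(5*3) = -134/15 ≈ -8.9333)
T(Q, v) = -Q/9 (T(Q, v) = -Q/(9*1) = -Q/9)
(-20 + t)*T(7, -3) = (-20 - 134/15)*(-1/9*7) = -434/15*(-7/9) = 3038/135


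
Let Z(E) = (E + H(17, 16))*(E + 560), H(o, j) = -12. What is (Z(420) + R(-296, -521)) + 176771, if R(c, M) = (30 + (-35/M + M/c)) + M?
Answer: 88847203721/154216 ≈ 5.7612e+5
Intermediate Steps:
Z(E) = (-12 + E)*(560 + E) (Z(E) = (E - 12)*(E + 560) = (-12 + E)*(560 + E))
R(c, M) = 30 + M - 35/M + M/c (R(c, M) = (30 - 35/M + M/c) + M = 30 + M - 35/M + M/c)
(Z(420) + R(-296, -521)) + 176771 = ((-6720 + 420**2 + 548*420) + (30 - 521 - 35/(-521) - 521/(-296))) + 176771 = ((-6720 + 176400 + 230160) + (30 - 521 - 35*(-1/521) - 521*(-1/296))) + 176771 = (399840 + (30 - 521 + 35/521 + 521/296)) + 176771 = (399840 - 75438255/154216) + 176771 = 61586287185/154216 + 176771 = 88847203721/154216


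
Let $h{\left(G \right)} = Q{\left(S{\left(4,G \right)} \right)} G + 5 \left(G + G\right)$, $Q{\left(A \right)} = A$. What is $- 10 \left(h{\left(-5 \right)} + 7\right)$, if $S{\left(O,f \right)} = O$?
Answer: $630$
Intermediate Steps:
$h{\left(G \right)} = 14 G$ ($h{\left(G \right)} = 4 G + 5 \left(G + G\right) = 4 G + 5 \cdot 2 G = 4 G + 10 G = 14 G$)
$- 10 \left(h{\left(-5 \right)} + 7\right) = - 10 \left(14 \left(-5\right) + 7\right) = - 10 \left(-70 + 7\right) = \left(-10\right) \left(-63\right) = 630$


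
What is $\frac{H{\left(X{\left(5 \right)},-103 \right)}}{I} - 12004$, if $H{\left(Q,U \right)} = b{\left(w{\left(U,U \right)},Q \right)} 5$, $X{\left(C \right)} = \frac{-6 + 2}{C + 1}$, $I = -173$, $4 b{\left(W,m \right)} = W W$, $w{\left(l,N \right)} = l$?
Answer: $- \frac{8359813}{692} \approx -12081.0$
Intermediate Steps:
$b{\left(W,m \right)} = \frac{W^{2}}{4}$ ($b{\left(W,m \right)} = \frac{W W}{4} = \frac{W^{2}}{4}$)
$X{\left(C \right)} = - \frac{4}{1 + C}$
$H{\left(Q,U \right)} = \frac{5 U^{2}}{4}$ ($H{\left(Q,U \right)} = \frac{U^{2}}{4} \cdot 5 = \frac{5 U^{2}}{4}$)
$\frac{H{\left(X{\left(5 \right)},-103 \right)}}{I} - 12004 = \frac{\frac{5}{4} \left(-103\right)^{2}}{-173} - 12004 = \frac{5}{4} \cdot 10609 \left(- \frac{1}{173}\right) - 12004 = \frac{53045}{4} \left(- \frac{1}{173}\right) - 12004 = - \frac{53045}{692} - 12004 = - \frac{8359813}{692}$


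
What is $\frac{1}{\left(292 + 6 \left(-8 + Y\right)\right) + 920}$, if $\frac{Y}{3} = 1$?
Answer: $\frac{1}{1182} \approx 0.00084602$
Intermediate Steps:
$Y = 3$ ($Y = 3 \cdot 1 = 3$)
$\frac{1}{\left(292 + 6 \left(-8 + Y\right)\right) + 920} = \frac{1}{\left(292 + 6 \left(-8 + 3\right)\right) + 920} = \frac{1}{\left(292 + 6 \left(-5\right)\right) + 920} = \frac{1}{\left(292 - 30\right) + 920} = \frac{1}{262 + 920} = \frac{1}{1182}$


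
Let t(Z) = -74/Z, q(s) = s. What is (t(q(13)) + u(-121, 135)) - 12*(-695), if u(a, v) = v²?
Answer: 345271/13 ≈ 26559.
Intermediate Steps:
(t(q(13)) + u(-121, 135)) - 12*(-695) = (-74/13 + 135²) - 12*(-695) = (-74*1/13 + 18225) + 8340 = (-74/13 + 18225) + 8340 = 236851/13 + 8340 = 345271/13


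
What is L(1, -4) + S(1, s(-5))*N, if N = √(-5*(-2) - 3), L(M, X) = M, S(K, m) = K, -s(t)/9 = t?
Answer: 1 + √7 ≈ 3.6458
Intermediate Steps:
s(t) = -9*t
N = √7 (N = √(10 - 3) = √7 ≈ 2.6458)
L(1, -4) + S(1, s(-5))*N = 1 + 1*√7 = 1 + √7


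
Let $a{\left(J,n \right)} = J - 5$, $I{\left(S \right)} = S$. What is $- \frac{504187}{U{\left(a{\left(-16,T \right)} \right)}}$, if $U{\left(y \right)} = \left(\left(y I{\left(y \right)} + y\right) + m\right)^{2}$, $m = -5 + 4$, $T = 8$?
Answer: $- \frac{504187}{175561} \approx -2.8719$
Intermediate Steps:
$a{\left(J,n \right)} = -5 + J$
$m = -1$
$U{\left(y \right)} = \left(-1 + y + y^{2}\right)^{2}$ ($U{\left(y \right)} = \left(\left(y y + y\right) - 1\right)^{2} = \left(\left(y^{2} + y\right) - 1\right)^{2} = \left(\left(y + y^{2}\right) - 1\right)^{2} = \left(-1 + y + y^{2}\right)^{2}$)
$- \frac{504187}{U{\left(a{\left(-16,T \right)} \right)}} = - \frac{504187}{\left(-1 - 21 + \left(-5 - 16\right)^{2}\right)^{2}} = - \frac{504187}{\left(-1 - 21 + \left(-21\right)^{2}\right)^{2}} = - \frac{504187}{\left(-1 - 21 + 441\right)^{2}} = - \frac{504187}{419^{2}} = - \frac{504187}{175561}$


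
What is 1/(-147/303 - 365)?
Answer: -101/36914 ≈ -0.0027361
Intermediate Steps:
1/(-147/303 - 365) = 1/(-147*1/303 - 365) = 1/(-49/101 - 365) = 1/(-36914/101) = -101/36914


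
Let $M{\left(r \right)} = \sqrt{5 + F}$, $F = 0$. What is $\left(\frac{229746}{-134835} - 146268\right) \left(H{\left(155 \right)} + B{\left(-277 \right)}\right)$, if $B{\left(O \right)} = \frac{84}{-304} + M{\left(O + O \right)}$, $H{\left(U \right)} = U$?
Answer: $- \frac{38652372985039}{1707910} - \frac{6574091842 \sqrt{5}}{44945} \approx -2.2958 \cdot 10^{7}$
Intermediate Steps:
$M{\left(r \right)} = \sqrt{5}$ ($M{\left(r \right)} = \sqrt{5 + 0} = \sqrt{5}$)
$B{\left(O \right)} = - \frac{21}{76} + \sqrt{5}$ ($B{\left(O \right)} = \frac{84}{-304} + \sqrt{5} = 84 \left(- \frac{1}{304}\right) + \sqrt{5} = - \frac{21}{76} + \sqrt{5}$)
$\left(\frac{229746}{-134835} - 146268\right) \left(H{\left(155 \right)} + B{\left(-277 \right)}\right) = \left(\frac{229746}{-134835} - 146268\right) \left(155 - \left(\frac{21}{76} - \sqrt{5}\right)\right) = \left(229746 \left(- \frac{1}{134835}\right) - 146268\right) \left(\frac{11759}{76} + \sqrt{5}\right) = \left(- \frac{76582}{44945} - 146268\right) \left(\frac{11759}{76} + \sqrt{5}\right) = - \frac{6574091842 \left(\frac{11759}{76} + \sqrt{5}\right)}{44945} = - \frac{38652372985039}{1707910} - \frac{6574091842 \sqrt{5}}{44945}$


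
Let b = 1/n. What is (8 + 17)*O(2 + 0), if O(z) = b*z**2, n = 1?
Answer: 100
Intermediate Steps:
b = 1 (b = 1/1 = 1)
O(z) = z**2 (O(z) = 1*z**2 = z**2)
(8 + 17)*O(2 + 0) = (8 + 17)*(2 + 0)**2 = 25*2**2 = 25*4 = 100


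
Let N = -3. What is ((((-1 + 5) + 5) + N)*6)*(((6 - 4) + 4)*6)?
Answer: 1296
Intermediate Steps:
((((-1 + 5) + 5) + N)*6)*(((6 - 4) + 4)*6) = ((((-1 + 5) + 5) - 3)*6)*(((6 - 4) + 4)*6) = (((4 + 5) - 3)*6)*((2 + 4)*6) = ((9 - 3)*6)*(6*6) = (6*6)*36 = 36*36 = 1296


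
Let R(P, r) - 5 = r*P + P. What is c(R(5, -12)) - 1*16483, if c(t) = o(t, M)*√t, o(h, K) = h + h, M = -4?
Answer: -16483 - 500*I*√2 ≈ -16483.0 - 707.11*I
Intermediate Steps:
R(P, r) = 5 + P + P*r (R(P, r) = 5 + (r*P + P) = 5 + (P*r + P) = 5 + (P + P*r) = 5 + P + P*r)
o(h, K) = 2*h
c(t) = 2*t^(3/2) (c(t) = (2*t)*√t = 2*t^(3/2))
c(R(5, -12)) - 1*16483 = 2*(5 + 5 + 5*(-12))^(3/2) - 1*16483 = 2*(5 + 5 - 60)^(3/2) - 16483 = 2*(-50)^(3/2) - 16483 = 2*(-250*I*√2) - 16483 = -500*I*√2 - 16483 = -16483 - 500*I*√2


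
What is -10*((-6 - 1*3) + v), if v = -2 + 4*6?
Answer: -130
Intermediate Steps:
v = 22 (v = -2 + 24 = 22)
-10*((-6 - 1*3) + v) = -10*((-6 - 1*3) + 22) = -10*((-6 - 3) + 22) = -10*(-9 + 22) = -10*13 = -130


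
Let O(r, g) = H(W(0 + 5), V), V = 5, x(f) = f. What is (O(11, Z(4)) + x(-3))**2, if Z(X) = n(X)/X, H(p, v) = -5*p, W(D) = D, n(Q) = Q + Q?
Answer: 784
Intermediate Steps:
n(Q) = 2*Q
Z(X) = 2 (Z(X) = (2*X)/X = 2)
O(r, g) = -25 (O(r, g) = -5*(0 + 5) = -5*5 = -25)
(O(11, Z(4)) + x(-3))**2 = (-25 - 3)**2 = (-28)**2 = 784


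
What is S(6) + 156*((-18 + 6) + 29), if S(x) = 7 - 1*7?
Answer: 2652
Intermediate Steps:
S(x) = 0 (S(x) = 7 - 7 = 0)
S(6) + 156*((-18 + 6) + 29) = 0 + 156*((-18 + 6) + 29) = 0 + 156*(-12 + 29) = 0 + 156*17 = 0 + 2652 = 2652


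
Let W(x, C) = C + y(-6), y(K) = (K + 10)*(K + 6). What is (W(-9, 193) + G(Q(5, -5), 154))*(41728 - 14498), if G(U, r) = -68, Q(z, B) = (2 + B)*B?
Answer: 3403750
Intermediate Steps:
y(K) = (6 + K)*(10 + K) (y(K) = (10 + K)*(6 + K) = (6 + K)*(10 + K))
Q(z, B) = B*(2 + B)
W(x, C) = C (W(x, C) = C + (60 + (-6)² + 16*(-6)) = C + (60 + 36 - 96) = C + 0 = C)
(W(-9, 193) + G(Q(5, -5), 154))*(41728 - 14498) = (193 - 68)*(41728 - 14498) = 125*27230 = 3403750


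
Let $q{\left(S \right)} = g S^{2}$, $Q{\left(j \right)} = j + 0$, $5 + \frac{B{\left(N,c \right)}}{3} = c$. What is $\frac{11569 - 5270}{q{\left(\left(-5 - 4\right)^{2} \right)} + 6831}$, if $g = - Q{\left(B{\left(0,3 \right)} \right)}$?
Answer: $\frac{6299}{46197} \approx 0.13635$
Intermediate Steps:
$B{\left(N,c \right)} = -15 + 3 c$
$Q{\left(j \right)} = j$
$g = 6$ ($g = - (-15 + 3 \cdot 3) = - (-15 + 9) = \left(-1\right) \left(-6\right) = 6$)
$q{\left(S \right)} = 6 S^{2}$
$\frac{11569 - 5270}{q{\left(\left(-5 - 4\right)^{2} \right)} + 6831} = \frac{11569 - 5270}{6 \left(\left(-5 - 4\right)^{2}\right)^{2} + 6831} = \frac{6299}{6 \left(\left(-9\right)^{2}\right)^{2} + 6831} = \frac{6299}{6 \cdot 81^{2} + 6831} = \frac{6299}{6 \cdot 6561 + 6831} = \frac{6299}{39366 + 6831} = \frac{6299}{46197}$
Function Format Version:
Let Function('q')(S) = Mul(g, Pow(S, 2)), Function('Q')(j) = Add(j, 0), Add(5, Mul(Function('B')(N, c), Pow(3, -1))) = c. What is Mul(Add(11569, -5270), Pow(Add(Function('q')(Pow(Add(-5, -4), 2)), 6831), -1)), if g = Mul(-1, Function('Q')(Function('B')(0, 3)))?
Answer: Rational(6299, 46197) ≈ 0.13635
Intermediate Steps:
Function('B')(N, c) = Add(-15, Mul(3, c))
Function('Q')(j) = j
g = 6 (g = Mul(-1, Add(-15, Mul(3, 3))) = Mul(-1, Add(-15, 9)) = Mul(-1, -6) = 6)
Function('q')(S) = Mul(6, Pow(S, 2))
Mul(Add(11569, -5270), Pow(Add(Function('q')(Pow(Add(-5, -4), 2)), 6831), -1)) = Mul(Add(11569, -5270), Pow(Add(Mul(6, Pow(Pow(Add(-5, -4), 2), 2)), 6831), -1)) = Mul(6299, Pow(Add(Mul(6, Pow(Pow(-9, 2), 2)), 6831), -1)) = Mul(6299, Pow(Add(Mul(6, Pow(81, 2)), 6831), -1)) = Mul(6299, Pow(Add(Mul(6, 6561), 6831), -1)) = Mul(6299, Pow(Add(39366, 6831), -1)) = Mul(6299, Pow(46197, -1)) = Mul(6299, Rational(1, 46197)) = Rational(6299, 46197)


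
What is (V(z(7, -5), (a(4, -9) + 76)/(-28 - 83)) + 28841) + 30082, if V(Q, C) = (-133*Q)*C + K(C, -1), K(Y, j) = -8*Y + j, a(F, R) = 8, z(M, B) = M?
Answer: 2206406/37 ≈ 59633.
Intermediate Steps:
K(Y, j) = j - 8*Y
V(Q, C) = -1 - 8*C - 133*C*Q (V(Q, C) = (-133*Q)*C + (-1 - 8*C) = -133*C*Q + (-1 - 8*C) = -1 - 8*C - 133*C*Q)
(V(z(7, -5), (a(4, -9) + 76)/(-28 - 83)) + 28841) + 30082 = ((-1 - 8*(8 + 76)/(-28 - 83) - 133*(8 + 76)/(-28 - 83)*7) + 28841) + 30082 = ((-1 - 672/(-111) - 133*84/(-111)*7) + 28841) + 30082 = ((-1 - 672*(-1)/111 - 133*84*(-1/111)*7) + 28841) + 30082 = ((-1 - 8*(-28/37) - 133*(-28/37)*7) + 28841) + 30082 = ((-1 + 224/37 + 26068/37) + 28841) + 30082 = (26255/37 + 28841) + 30082 = 1093372/37 + 30082 = 2206406/37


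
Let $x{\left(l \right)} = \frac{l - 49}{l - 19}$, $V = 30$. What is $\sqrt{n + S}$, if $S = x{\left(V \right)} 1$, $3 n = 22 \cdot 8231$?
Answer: $\frac{\sqrt{65730885}}{33} \approx 245.68$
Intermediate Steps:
$x{\left(l \right)} = \frac{-49 + l}{-19 + l}$
$n = \frac{181082}{3}$ ($n = \frac{22 \cdot 8231}{3} = \frac{1}{3} \cdot 181082 = \frac{181082}{3} \approx 60361.0$)
$S = - \frac{19}{11}$ ($S = \frac{-49 + 30}{-19 + 30} \cdot 1 = \frac{1}{11} \left(-19\right) 1 = \left(- \frac{19}{11}\right) 1 = - \frac{19}{11} \approx -1.7273$)
$\sqrt{n + S} = \sqrt{\frac{181082}{3} - \frac{19}{11}} = \sqrt{\frac{1991845}{33}} = \frac{\sqrt{65730885}}{33}$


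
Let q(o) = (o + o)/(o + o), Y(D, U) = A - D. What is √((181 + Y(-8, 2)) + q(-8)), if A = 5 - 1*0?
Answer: √195 ≈ 13.964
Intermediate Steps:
A = 5 (A = 5 + 0 = 5)
Y(D, U) = 5 - D
q(o) = 1 (q(o) = (2*o)/((2*o)) = (2*o)*(1/(2*o)) = 1)
√((181 + Y(-8, 2)) + q(-8)) = √((181 + (5 - 1*(-8))) + 1) = √((181 + (5 + 8)) + 1) = √((181 + 13) + 1) = √(194 + 1) = √195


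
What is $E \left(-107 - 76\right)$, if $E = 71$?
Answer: $-12993$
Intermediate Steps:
$E \left(-107 - 76\right) = 71 \left(-107 - 76\right) = 71 \left(-183\right) = -12993$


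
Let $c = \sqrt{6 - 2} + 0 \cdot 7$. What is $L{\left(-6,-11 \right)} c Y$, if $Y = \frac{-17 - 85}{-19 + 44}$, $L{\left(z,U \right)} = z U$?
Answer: $- \frac{13464}{25} \approx -538.56$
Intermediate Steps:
$L{\left(z,U \right)} = U z$
$Y = - \frac{102}{25} \approx -4.08$
$c = 2$ ($c = \sqrt{4} + 0 = 2 + 0 = 2$)
$L{\left(-6,-11 \right)} c Y = \left(-11\right) \left(-6\right) 2 \left(- \frac{102}{25}\right) = 66 \cdot 2 \left(- \frac{102}{25}\right) = 132 \left(- \frac{102}{25}\right) = - \frac{13464}{25}$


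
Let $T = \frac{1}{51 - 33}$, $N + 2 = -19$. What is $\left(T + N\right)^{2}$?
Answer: $\frac{142129}{324} \approx 438.67$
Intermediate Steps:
$N = -21$ ($N = -2 - 19 = -21$)
$T = \frac{1}{18} \approx 0.055556$
$\left(T + N\right)^{2} = \left(\frac{1}{18} - 21\right)^{2} = \left(- \frac{377}{18}\right)^{2} = \frac{142129}{324}$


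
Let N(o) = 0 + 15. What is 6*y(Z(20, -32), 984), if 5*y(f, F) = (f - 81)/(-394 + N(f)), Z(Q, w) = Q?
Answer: 366/1895 ≈ 0.19314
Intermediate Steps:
N(o) = 15
y(f, F) = 81/1895 - f/1895 (y(f, F) = ((f - 81)/(-394 + 15))/5 = ((-81 + f)/(-379))/5 = ((-81 + f)*(-1/379))/5 = (81/379 - f/379)/5 = 81/1895 - f/1895)
6*y(Z(20, -32), 984) = 6*(81/1895 - 1/1895*20) = 6*(81/1895 - 4/379) = 6*(61/1895) = 366/1895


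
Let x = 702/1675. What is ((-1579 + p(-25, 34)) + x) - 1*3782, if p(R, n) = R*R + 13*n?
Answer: -7191748/1675 ≈ -4293.6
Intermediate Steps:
p(R, n) = R² + 13*n
x = 702/1675 (x = 702*(1/1675) = 702/1675 ≈ 0.41910)
((-1579 + p(-25, 34)) + x) - 1*3782 = ((-1579 + ((-25)² + 13*34)) + 702/1675) - 1*3782 = ((-1579 + (625 + 442)) + 702/1675) - 3782 = ((-1579 + 1067) + 702/1675) - 3782 = (-512 + 702/1675) - 3782 = -856898/1675 - 3782 = -7191748/1675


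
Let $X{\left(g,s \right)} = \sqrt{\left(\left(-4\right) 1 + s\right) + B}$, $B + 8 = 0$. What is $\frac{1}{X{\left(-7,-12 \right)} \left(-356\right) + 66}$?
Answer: $\frac{11}{507670} + \frac{178 i \sqrt{6}}{761505} \approx 2.1668 \cdot 10^{-5} + 0.00057256 i$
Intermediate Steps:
$B = -8$ ($B = -8 + 0 = -8$)
$X{\left(g,s \right)} = \sqrt{-12 + s}$ ($X{\left(g,s \right)} = \sqrt{\left(\left(-4\right) 1 + s\right) - 8} = \sqrt{\left(-4 + s\right) - 8} = \sqrt{-12 + s}$)
$\frac{1}{X{\left(-7,-12 \right)} \left(-356\right) + 66} = \frac{1}{\sqrt{-12 - 12} \left(-356\right) + 66} = \frac{1}{\sqrt{-24} \left(-356\right) + 66} = \frac{1}{2 i \sqrt{6} \left(-356\right) + 66} = \frac{1}{- 712 i \sqrt{6} + 66} = \frac{1}{66 - 712 i \sqrt{6}}$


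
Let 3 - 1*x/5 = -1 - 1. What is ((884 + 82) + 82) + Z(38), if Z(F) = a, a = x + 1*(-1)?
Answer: 1072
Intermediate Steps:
x = 25 (x = 15 - 5*(-1 - 1) = 15 - 5*(-2) = 15 + 10 = 25)
a = 24 (a = 25 + 1*(-1) = 25 - 1 = 24)
Z(F) = 24
((884 + 82) + 82) + Z(38) = ((884 + 82) + 82) + 24 = (966 + 82) + 24 = 1048 + 24 = 1072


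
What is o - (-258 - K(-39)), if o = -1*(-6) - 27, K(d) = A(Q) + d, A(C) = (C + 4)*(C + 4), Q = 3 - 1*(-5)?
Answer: 342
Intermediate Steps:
Q = 8 (Q = 3 + 5 = 8)
A(C) = (4 + C)² (A(C) = (4 + C)*(4 + C) = (4 + C)²)
K(d) = 144 + d (K(d) = (4 + 8)² + d = 12² + d = 144 + d)
o = -21 (o = 6 - 27 = -21)
o - (-258 - K(-39)) = -21 - (-258 - (144 - 39)) = -21 - (-258 - 1*105) = -21 - (-258 - 105) = -21 - 1*(-363) = -21 + 363 = 342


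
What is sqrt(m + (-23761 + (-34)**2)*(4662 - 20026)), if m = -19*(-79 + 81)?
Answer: sqrt(347303182) ≈ 18636.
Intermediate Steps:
m = -38 (m = -19*2 = -38)
sqrt(m + (-23761 + (-34)**2)*(4662 - 20026)) = sqrt(-38 + (-23761 + (-34)**2)*(4662 - 20026)) = sqrt(-38 + (-23761 + 1156)*(-15364)) = sqrt(-38 - 22605*(-15364)) = sqrt(-38 + 347303220) = sqrt(347303182)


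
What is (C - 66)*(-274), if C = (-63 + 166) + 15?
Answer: -14248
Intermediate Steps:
C = 118 (C = 103 + 15 = 118)
(C - 66)*(-274) = (118 - 66)*(-274) = 52*(-274) = -14248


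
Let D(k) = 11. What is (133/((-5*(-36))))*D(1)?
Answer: 1463/180 ≈ 8.1278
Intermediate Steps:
(133/((-5*(-36))))*D(1) = (133/((-5*(-36))))*11 = (133/180)*11 = 1463/180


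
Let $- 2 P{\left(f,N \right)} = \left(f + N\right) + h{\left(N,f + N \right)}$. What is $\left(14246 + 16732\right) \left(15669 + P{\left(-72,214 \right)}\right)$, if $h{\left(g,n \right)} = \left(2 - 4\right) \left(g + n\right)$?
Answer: $494223012$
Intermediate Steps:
$h{\left(g,n \right)} = - 2 g - 2 n$ ($h{\left(g,n \right)} = - 2 \left(g + n\right) = - 2 g - 2 n$)
$P{\left(f,N \right)} = \frac{f}{2} + \frac{3 N}{2}$ ($P{\left(f,N \right)} = - \frac{\left(f + N\right) - \left(2 N + 2 \left(f + N\right)\right)}{2} = - \frac{\left(N + f\right) - \left(2 N + 2 \left(N + f\right)\right)}{2} = - \frac{\left(N + f\right) - \left(2 f + 4 N\right)}{2} = - \frac{- f - 3 N}{2} = \frac{f}{2} + \frac{3 N}{2}$)
$\left(14246 + 16732\right) \left(15669 + P{\left(-72,214 \right)}\right) = \left(14246 + 16732\right) \left(15669 + \left(\frac{1}{2} \left(-72\right) + \frac{3}{2} \cdot 214\right)\right) = 30978 \left(15669 + \left(-36 + 321\right)\right) = 30978 \left(15669 + 285\right) = 30978 \cdot 15954 = 494223012$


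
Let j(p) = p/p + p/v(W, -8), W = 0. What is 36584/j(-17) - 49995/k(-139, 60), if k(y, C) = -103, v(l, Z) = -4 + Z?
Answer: 46667679/2987 ≈ 15624.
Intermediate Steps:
j(p) = 1 - p/12 (j(p) = p/p + p/(-4 - 8) = 1 + p/(-12) = 1 + p*(-1/12) = 1 - p/12)
36584/j(-17) - 49995/k(-139, 60) = 36584/(1 - 1/12*(-17)) - 49995/(-103) = 36584/(1 + 17/12) - 49995*(-1/103) = 36584/(29/12) + 49995/103 = 36584*(12/29) + 49995/103 = 439008/29 + 49995/103 = 46667679/2987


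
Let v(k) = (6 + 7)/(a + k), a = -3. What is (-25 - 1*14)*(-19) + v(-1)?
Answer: 2951/4 ≈ 737.75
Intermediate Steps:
v(k) = 13/(-3 + k) (v(k) = (6 + 7)/(-3 + k) = 13/(-3 + k))
(-25 - 1*14)*(-19) + v(-1) = (-25 - 1*14)*(-19) + 13/(-3 - 1) = (-25 - 14)*(-19) + 13/(-4) = -39*(-19) + 13*(-1/4) = 741 - 13/4 = 2951/4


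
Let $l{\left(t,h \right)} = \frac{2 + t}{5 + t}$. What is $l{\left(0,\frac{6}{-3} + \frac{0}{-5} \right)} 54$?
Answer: $\frac{108}{5} \approx 21.6$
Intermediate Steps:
$l{\left(t,h \right)} = \frac{2 + t}{5 + t}$
$l{\left(0,\frac{6}{-3} + \frac{0}{-5} \right)} 54 = \frac{2 + 0}{5 + 0} \cdot 54 = \frac{1}{5} \cdot 2 \cdot 54 = \frac{2}{5} \cdot 54 = \frac{108}{5}$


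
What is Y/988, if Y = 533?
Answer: 41/76 ≈ 0.53947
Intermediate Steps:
Y/988 = 533/988 = 533*(1/988) = 41/76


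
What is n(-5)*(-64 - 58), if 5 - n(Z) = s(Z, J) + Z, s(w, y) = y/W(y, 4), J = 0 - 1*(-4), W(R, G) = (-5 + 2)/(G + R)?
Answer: -7564/3 ≈ -2521.3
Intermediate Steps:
W(R, G) = -3/(G + R)
J = 4 (J = 0 + 4 = 4)
s(w, y) = y*(-4/3 - y/3) (s(w, y) = y/((-3/(4 + y))) = y*(-4/3 - y/3))
n(Z) = 47/3 - Z (n(Z) = 5 - (-⅓*4*(4 + 4) + Z) = 5 - (-⅓*4*8 + Z) = 5 - (-32/3 + Z) = 5 + (32/3 - Z) = 47/3 - Z)
n(-5)*(-64 - 58) = (47/3 - 1*(-5))*(-64 - 58) = (47/3 + 5)*(-122) = (62/3)*(-122) = -7564/3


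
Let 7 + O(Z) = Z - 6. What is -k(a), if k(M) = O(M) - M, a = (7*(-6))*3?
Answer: 13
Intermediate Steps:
O(Z) = -13 + Z (O(Z) = -7 + (Z - 6) = -7 + (-6 + Z) = -13 + Z)
a = -126 (a = -42*3 = -126)
k(M) = -13 (k(M) = (-13 + M) - M = -13)
-k(a) = -1*(-13) = 13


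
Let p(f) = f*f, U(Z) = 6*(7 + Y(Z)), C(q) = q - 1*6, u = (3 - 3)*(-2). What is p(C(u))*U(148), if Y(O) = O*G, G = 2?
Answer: 65448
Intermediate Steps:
Y(O) = 2*O (Y(O) = O*2 = 2*O)
u = 0 (u = 0*(-2) = 0)
C(q) = -6 + q (C(q) = q - 6 = -6 + q)
U(Z) = 42 + 12*Z (U(Z) = 6*(7 + 2*Z) = 42 + 12*Z)
p(f) = f²
p(C(u))*U(148) = (-6 + 0)²*(42 + 12*148) = (-6)²*(42 + 1776) = 36*1818 = 65448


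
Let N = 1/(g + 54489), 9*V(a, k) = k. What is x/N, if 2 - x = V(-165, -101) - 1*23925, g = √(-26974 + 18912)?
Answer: 3913109372/3 + 215444*I*√8062/9 ≈ 1.3044e+9 + 2.1494e+6*I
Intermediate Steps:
V(a, k) = k/9
g = I*√8062 (g = √(-8062) = I*√8062 ≈ 89.789*I)
x = 215444/9 (x = 2 - ((⅑)*(-101) - 1*23925) = 2 - (-101/9 - 23925) = 2 - 1*(-215426/9) = 2 + 215426/9 = 215444/9 ≈ 23938.)
N = 1/(54489 + I*√8062) (N = 1/(I*√8062 + 54489) = 1/(54489 + I*√8062) ≈ 1.8352e-5 - 3.024e-8*I)
x/N = 215444/(9*(54489/2969059183 - I*√8062/2969059183))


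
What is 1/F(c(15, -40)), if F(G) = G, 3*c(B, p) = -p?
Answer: 3/40 ≈ 0.075000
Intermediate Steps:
c(B, p) = -p/3 (c(B, p) = (-p)/3 = -p/3)
1/F(c(15, -40)) = 1/(-⅓*(-40)) = 1/(40/3) = 3/40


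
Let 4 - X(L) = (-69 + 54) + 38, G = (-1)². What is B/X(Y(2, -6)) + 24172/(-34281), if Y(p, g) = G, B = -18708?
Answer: 640869680/651339 ≈ 983.93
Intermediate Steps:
G = 1
Y(p, g) = 1
X(L) = -19 (X(L) = 4 - ((-69 + 54) + 38) = 4 - (-15 + 38) = 4 - 1*23 = 4 - 23 = -19)
B/X(Y(2, -6)) + 24172/(-34281) = -18708/(-19) + 24172/(-34281) = -18708*(-1/19) + 24172*(-1/34281) = 18708/19 - 24172/34281 = 640869680/651339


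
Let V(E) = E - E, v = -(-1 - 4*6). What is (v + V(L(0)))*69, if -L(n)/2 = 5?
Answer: 1725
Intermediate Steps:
L(n) = -10 (L(n) = -2*5 = -10)
v = 25 (v = -(-1 - 24) = -1*(-25) = 25)
V(E) = 0
(v + V(L(0)))*69 = (25 + 0)*69 = 25*69 = 1725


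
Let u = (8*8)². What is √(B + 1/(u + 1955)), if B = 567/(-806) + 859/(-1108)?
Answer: I*√2698538329061291301/1350958362 ≈ 1.216*I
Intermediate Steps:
u = 4096 (u = 64² = 4096)
B = -660295/446524 (B = 567*(-1/806) + 859*(-1/1108) = -567/806 - 859/1108 = -660295/446524 ≈ -1.4787)
√(B + 1/(u + 1955)) = √(-660295/446524 + 1/(4096 + 1955)) = √(-660295/446524 + 1/6051) = √(-3994998521/2701916724) = I*√2698538329061291301/1350958362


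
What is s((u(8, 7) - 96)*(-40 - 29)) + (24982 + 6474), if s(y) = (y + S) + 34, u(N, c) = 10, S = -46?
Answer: 37378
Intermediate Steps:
s(y) = -12 + y (s(y) = (y - 46) + 34 = (-46 + y) + 34 = -12 + y)
s((u(8, 7) - 96)*(-40 - 29)) + (24982 + 6474) = (-12 + (10 - 96)*(-40 - 29)) + (24982 + 6474) = (-12 - 86*(-69)) + 31456 = (-12 + 5934) + 31456 = 5922 + 31456 = 37378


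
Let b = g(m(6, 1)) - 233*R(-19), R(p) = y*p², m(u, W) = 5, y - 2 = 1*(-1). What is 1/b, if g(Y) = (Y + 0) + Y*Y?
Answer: -1/84083 ≈ -1.1893e-5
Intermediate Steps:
y = 1 (y = 2 + 1*(-1) = 2 - 1 = 1)
R(p) = p² (R(p) = 1*p² = p²)
g(Y) = Y + Y²
b = -84083 (b = 5*(1 + 5) - 233*(-19)² = 5*6 - 233*361 = 30 - 84113 = -84083)
1/b = 1/(-84083) = -1/84083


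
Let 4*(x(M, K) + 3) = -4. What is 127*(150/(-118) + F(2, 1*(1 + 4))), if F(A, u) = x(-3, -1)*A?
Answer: -69469/59 ≈ -1177.4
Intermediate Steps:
x(M, K) = -4 (x(M, K) = -3 + (¼)*(-4) = -3 - 1 = -4)
F(A, u) = -4*A
127*(150/(-118) + F(2, 1*(1 + 4))) = 127*(150/(-118) - 4*2) = 127*(150*(-1/118) - 8) = 127*(-75/59 - 8) = 127*(-547/59) = -69469/59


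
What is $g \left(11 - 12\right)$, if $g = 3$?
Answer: $-3$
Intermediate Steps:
$g \left(11 - 12\right) = 3 \left(11 - 12\right) = 3 \left(-1\right) = -3$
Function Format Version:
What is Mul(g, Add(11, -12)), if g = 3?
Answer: -3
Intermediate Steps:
Mul(g, Add(11, -12)) = Mul(3, Add(11, -12)) = Mul(3, -1) = -3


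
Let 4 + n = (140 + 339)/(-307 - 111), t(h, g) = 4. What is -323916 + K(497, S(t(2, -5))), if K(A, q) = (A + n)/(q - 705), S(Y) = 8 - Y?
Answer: -94913424083/293018 ≈ -3.2392e+5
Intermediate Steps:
n = -2151/418 (n = -4 + (140 + 339)/(-307 - 111) = -4 + 479/(-418) = -4 + 479*(-1/418) = -4 - 479/418 = -2151/418 ≈ -5.1459)
K(A, q) = (-2151/418 + A)/(-705 + q) (K(A, q) = (A - 2151/418)/(q - 705) = (-2151/418 + A)/(-705 + q))
-323916 + K(497, S(t(2, -5))) = -323916 + (-2151/418 + 497)/(-705 + (8 - 1*4)) = -323916 + (205595/418)/(-705 + (8 - 4)) = -323916 + (205595/418)/(-705 + 4) = -323916 + (205595/418)/(-701) = -323916 - 1/701*205595/418 = -323916 - 205595/293018 = -94913424083/293018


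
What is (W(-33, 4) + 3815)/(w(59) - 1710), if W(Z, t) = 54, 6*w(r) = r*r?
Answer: -23214/6779 ≈ -3.4244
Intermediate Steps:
w(r) = r**2/6 (w(r) = (r*r)/6 = r**2/6)
(W(-33, 4) + 3815)/(w(59) - 1710) = (54 + 3815)/((1/6)*59**2 - 1710) = 3869/((1/6)*3481 - 1710) = 3869/(3481/6 - 1710) = 3869/(-6779/6) = 3869*(-6/6779) = -23214/6779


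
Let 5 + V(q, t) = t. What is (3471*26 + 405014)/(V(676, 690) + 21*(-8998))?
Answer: -495260/188273 ≈ -2.6305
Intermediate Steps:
V(q, t) = -5 + t
(3471*26 + 405014)/(V(676, 690) + 21*(-8998)) = (3471*26 + 405014)/((-5 + 690) + 21*(-8998)) = (90246 + 405014)/(685 - 188958) = 495260/(-188273) = 495260*(-1/188273) = -495260/188273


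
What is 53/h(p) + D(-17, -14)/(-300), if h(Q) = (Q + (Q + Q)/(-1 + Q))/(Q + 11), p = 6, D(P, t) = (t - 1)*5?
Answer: 9031/84 ≈ 107.51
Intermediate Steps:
D(P, t) = -5 + 5*t (D(P, t) = (-1 + t)*5 = -5 + 5*t)
h(Q) = (Q + 2*Q/(-1 + Q))/(11 + Q) (h(Q) = (Q + (2*Q)/(-1 + Q))/(11 + Q) = (Q + 2*Q/(-1 + Q))/(11 + Q))
53/h(p) + D(-17, -14)/(-300) = 53/((6*(1 + 6)/(-11 + 6**2 + 10*6))) + (-5 + 5*(-14))/(-300) = 53/((6*7/(-11 + 36 + 60))) + (-5 - 70)*(-1/300) = 53/((6*7/85)) - 75*(-1/300) = 53/((6*(1/85)*7)) + 1/4 = 53/(42/85) + 1/4 = 53*(85/42) + 1/4 = 4505/42 + 1/4 = 9031/84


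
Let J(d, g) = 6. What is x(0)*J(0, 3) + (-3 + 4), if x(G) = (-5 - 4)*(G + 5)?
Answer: -269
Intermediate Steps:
x(G) = -45 - 9*G (x(G) = -9*(5 + G) = -45 - 9*G)
x(0)*J(0, 3) + (-3 + 4) = (-45 - 9*0)*6 + (-3 + 4) = (-45 + 0)*6 + 1 = -45*6 + 1 = -270 + 1 = -269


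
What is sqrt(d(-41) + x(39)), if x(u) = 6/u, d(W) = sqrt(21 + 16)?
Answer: sqrt(26 + 169*sqrt(37))/13 ≈ 2.4973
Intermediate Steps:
d(W) = sqrt(37)
sqrt(d(-41) + x(39)) = sqrt(sqrt(37) + 6/39) = sqrt(sqrt(37) + 6*(1/39)) = sqrt(sqrt(37) + 2/13) = sqrt(2/13 + sqrt(37))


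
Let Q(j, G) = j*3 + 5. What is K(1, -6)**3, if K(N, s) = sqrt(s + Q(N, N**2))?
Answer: 2*sqrt(2) ≈ 2.8284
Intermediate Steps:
Q(j, G) = 5 + 3*j (Q(j, G) = 3*j + 5 = 5 + 3*j)
K(N, s) = sqrt(5 + s + 3*N) (K(N, s) = sqrt(s + (5 + 3*N)) = sqrt(5 + s + 3*N))
K(1, -6)**3 = (sqrt(5 - 6 + 3*1))**3 = (sqrt(5 - 6 + 3))**3 = (sqrt(2))**3 = 2*sqrt(2)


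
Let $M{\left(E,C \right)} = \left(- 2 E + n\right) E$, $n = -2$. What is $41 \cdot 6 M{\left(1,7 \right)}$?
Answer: $-984$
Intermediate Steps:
$M{\left(E,C \right)} = E \left(-2 - 2 E\right)$ ($M{\left(E,C \right)} = \left(- 2 E - 2\right) E = \left(-2 - 2 E\right) E = E \left(-2 - 2 E\right)$)
$41 \cdot 6 M{\left(1,7 \right)} = 41 \cdot 6 \left(\left(-2\right) 1 \left(1 + 1\right)\right) = 246 \left(\left(-2\right) 1 \cdot 2\right) = 246 \left(-4\right) = -984$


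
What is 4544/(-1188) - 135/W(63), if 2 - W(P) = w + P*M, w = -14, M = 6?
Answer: -371137/107514 ≈ -3.4520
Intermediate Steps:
W(P) = 16 - 6*P (W(P) = 2 - (-14 + P*6) = 2 - (-14 + 6*P) = 2 + (14 - 6*P) = 16 - 6*P)
4544/(-1188) - 135/W(63) = 4544/(-1188) - 135/(16 - 6*63) = 4544*(-1/1188) - 135/(16 - 378) = -1136/297 - 135/(-362) = -1136/297 - 135*(-1/362) = -1136/297 + 135/362 = -371137/107514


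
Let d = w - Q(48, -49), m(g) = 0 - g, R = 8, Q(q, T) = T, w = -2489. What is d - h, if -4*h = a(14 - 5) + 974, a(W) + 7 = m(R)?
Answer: -8801/4 ≈ -2200.3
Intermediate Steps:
m(g) = -g
a(W) = -15 (a(W) = -7 - 1*8 = -7 - 8 = -15)
d = -2440 (d = -2489 - 1*(-49) = -2489 + 49 = -2440)
h = -959/4 (h = -(-15 + 974)/4 = -¼*959 = -959/4 ≈ -239.75)
d - h = -2440 - 1*(-959/4) = -2440 + 959/4 = -8801/4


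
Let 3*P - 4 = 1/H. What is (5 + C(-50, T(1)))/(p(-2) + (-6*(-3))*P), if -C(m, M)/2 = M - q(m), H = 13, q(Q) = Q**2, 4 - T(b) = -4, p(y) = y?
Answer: 64857/292 ≈ 222.11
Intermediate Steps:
T(b) = 8 (T(b) = 4 - 1*(-4) = 4 + 4 = 8)
C(m, M) = -2*M + 2*m**2 (C(m, M) = -2*(M - m**2) = -2*M + 2*m**2)
P = 53/39 (P = 4/3 + (1/3)/13 = 4/3 + (1/3)*(1/13) = 4/3 + 1/39 = 53/39 ≈ 1.3590)
(5 + C(-50, T(1)))/(p(-2) + (-6*(-3))*P) = (5 + (-2*8 + 2*(-50)**2))/(-2 - 6*(-3)*(53/39)) = (5 + (-16 + 2*2500))/(-2 + 18*(53/39)) = (5 + (-16 + 5000))/(-2 + 318/13) = (5 + 4984)/(292/13) = 4989*(13/292) = 64857/292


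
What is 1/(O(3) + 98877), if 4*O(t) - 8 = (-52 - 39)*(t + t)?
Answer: 2/197485 ≈ 1.0127e-5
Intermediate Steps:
O(t) = 2 - 91*t/2 (O(t) = 2 + ((-52 - 39)*(t + t))/4 = 2 + (-182*t)/4 = 2 - 91*t/2)
1/(O(3) + 98877) = 1/((2 - 91/2*3) + 98877) = 1/((2 - 273/2) + 98877) = 1/(-269/2 + 98877) = 1/(197485/2) = 2/197485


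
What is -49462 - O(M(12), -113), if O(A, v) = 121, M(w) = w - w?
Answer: -49583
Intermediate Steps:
M(w) = 0
-49462 - O(M(12), -113) = -49462 - 1*121 = -49462 - 121 = -49583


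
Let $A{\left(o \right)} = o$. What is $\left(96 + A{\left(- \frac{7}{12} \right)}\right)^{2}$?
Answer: $\frac{1311025}{144} \approx 9104.3$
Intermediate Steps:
$\left(96 + A{\left(- \frac{7}{12} \right)}\right)^{2} = \left(96 - \frac{7}{12}\right)^{2} = \left(\frac{1145}{12}\right)^{2} = \frac{1311025}{144}$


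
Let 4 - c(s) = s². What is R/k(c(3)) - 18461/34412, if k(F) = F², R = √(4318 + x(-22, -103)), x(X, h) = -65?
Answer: -18461/34412 + √4253/25 ≈ 2.0721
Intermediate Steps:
R = √4253 (R = √(4318 - 65) = √4253 ≈ 65.215)
c(s) = 4 - s²
R/k(c(3)) - 18461/34412 = √4253/((4 - 1*3²)²) - 18461/34412 = √4253/((4 - 1*9)²) - 18461*1/34412 = √4253/((4 - 9)²) - 18461/34412 = √4253/((-5)²) - 18461/34412 = √4253/25 - 18461/34412 = -18461/34412 + √4253/25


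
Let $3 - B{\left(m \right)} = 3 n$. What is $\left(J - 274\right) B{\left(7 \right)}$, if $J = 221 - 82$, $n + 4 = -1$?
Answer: $-2430$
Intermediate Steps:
$n = -5$ ($n = -4 - 1 = -5$)
$J = 139$
$B{\left(m \right)} = 18$ ($B{\left(m \right)} = 3 - 3 \left(-5\right) = 3 - -15 = 3 + 15 = 18$)
$\left(J - 274\right) B{\left(7 \right)} = \left(139 - 274\right) 18 = \left(-135\right) 18 = -2430$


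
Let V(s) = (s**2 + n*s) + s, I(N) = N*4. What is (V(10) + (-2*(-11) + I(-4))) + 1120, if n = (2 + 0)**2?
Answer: 1276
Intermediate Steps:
I(N) = 4*N
n = 4 (n = 2**2 = 4)
V(s) = s**2 + 5*s (V(s) = (s**2 + 4*s) + s = s**2 + 5*s)
(V(10) + (-2*(-11) + I(-4))) + 1120 = (10*(5 + 10) + (-2*(-11) + 4*(-4))) + 1120 = (10*15 + (22 - 16)) + 1120 = (150 + 6) + 1120 = 156 + 1120 = 1276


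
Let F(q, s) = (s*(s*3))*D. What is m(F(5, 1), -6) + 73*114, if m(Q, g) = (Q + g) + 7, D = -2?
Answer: 8317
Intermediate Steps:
F(q, s) = -6*s**2 (F(q, s) = (s*(s*3))*(-2) = (s*(3*s))*(-2) = (3*s**2)*(-2) = -6*s**2)
m(Q, g) = 7 + Q + g
m(F(5, 1), -6) + 73*114 = (7 - 6*1**2 - 6) + 73*114 = (7 - 6*1 - 6) + 8322 = (7 - 6 - 6) + 8322 = -5 + 8322 = 8317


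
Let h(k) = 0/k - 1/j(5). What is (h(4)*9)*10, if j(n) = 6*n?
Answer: -3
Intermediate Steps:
h(k) = -1/30 (h(k) = 0/k - 1/(6*5) = 0 - 1/30 = -1/30)
(h(4)*9)*10 = -1/30*9*10 = -3/10*10 = -3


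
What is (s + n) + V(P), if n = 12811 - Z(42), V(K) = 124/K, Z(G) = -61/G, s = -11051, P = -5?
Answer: 364697/210 ≈ 1736.7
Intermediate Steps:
n = 538123/42 (n = 12811 - (-61)/42 = 12811 - 1*(-61/42) = 12811 + 61/42 = 538123/42 ≈ 12812.)
(s + n) + V(P) = (-11051 + 538123/42) + 124/(-5) = 73981/42 + 124*(-⅕) = 73981/42 - 124/5 = 364697/210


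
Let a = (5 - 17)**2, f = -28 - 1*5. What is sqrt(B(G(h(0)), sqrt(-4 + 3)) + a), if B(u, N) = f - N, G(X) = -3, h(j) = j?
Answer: sqrt(111 - I) ≈ 10.536 - 0.04746*I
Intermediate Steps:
f = -33 (f = -28 - 5 = -33)
B(u, N) = -33 - N
a = 144 (a = (-12)**2 = 144)
sqrt(B(G(h(0)), sqrt(-4 + 3)) + a) = sqrt((-33 - sqrt(-4 + 3)) + 144) = sqrt((-33 - sqrt(-1)) + 144) = sqrt((-33 - I) + 144) = sqrt(111 - I)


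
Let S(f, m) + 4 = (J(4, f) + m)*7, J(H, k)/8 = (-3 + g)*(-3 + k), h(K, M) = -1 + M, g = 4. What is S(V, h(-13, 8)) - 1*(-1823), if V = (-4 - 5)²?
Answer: 6236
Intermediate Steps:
V = 81 (V = (-9)² = 81)
J(H, k) = -24 + 8*k (J(H, k) = 8*((-3 + 4)*(-3 + k)) = 8*(1*(-3 + k)) = 8*(-3 + k) = -24 + 8*k)
S(f, m) = -172 + 7*m + 56*f (S(f, m) = -4 + ((-24 + 8*f) + m)*7 = -4 + (-24 + m + 8*f)*7 = -4 + (-168 + 7*m + 56*f) = -172 + 7*m + 56*f)
S(V, h(-13, 8)) - 1*(-1823) = (-172 + 7*(-1 + 8) + 56*81) - 1*(-1823) = (-172 + 7*7 + 4536) + 1823 = (-172 + 49 + 4536) + 1823 = 4413 + 1823 = 6236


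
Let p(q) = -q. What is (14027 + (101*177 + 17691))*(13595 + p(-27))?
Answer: 675583090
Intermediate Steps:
(14027 + (101*177 + 17691))*(13595 + p(-27)) = (14027 + (101*177 + 17691))*(13595 - 1*(-27)) = (14027 + (17877 + 17691))*(13595 + 27) = (14027 + 35568)*13622 = 49595*13622 = 675583090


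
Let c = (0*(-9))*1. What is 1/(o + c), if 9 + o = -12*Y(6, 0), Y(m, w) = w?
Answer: -⅑ ≈ -0.11111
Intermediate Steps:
c = 0 (c = 0*1 = 0)
o = -9 (o = -9 - 12*0 = -9 + 0 = -9)
1/(o + c) = 1/(-9 + 0) = 1/(-9) = -⅑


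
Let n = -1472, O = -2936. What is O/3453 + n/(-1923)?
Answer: -62568/737791 ≈ -0.084805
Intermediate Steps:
O/3453 + n/(-1923) = -2936/3453 - 1472/(-1923) = -2936*1/3453 - 1472*(-1/1923) = -2936/3453 + 1472/1923 = -62568/737791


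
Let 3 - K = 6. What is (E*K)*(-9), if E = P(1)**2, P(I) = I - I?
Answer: 0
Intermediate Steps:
P(I) = 0
K = -3 (K = 3 - 1*6 = 3 - 6 = -3)
E = 0 (E = 0**2 = 0)
(E*K)*(-9) = (0*(-3))*(-9) = 0*(-9) = 0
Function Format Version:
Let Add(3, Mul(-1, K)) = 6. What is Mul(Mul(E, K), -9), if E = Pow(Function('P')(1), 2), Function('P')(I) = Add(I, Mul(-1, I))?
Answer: 0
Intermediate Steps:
Function('P')(I) = 0
K = -3 (K = Add(3, Mul(-1, 6)) = Add(3, -6) = -3)
E = 0 (E = Pow(0, 2) = 0)
Mul(Mul(E, K), -9) = Mul(Mul(0, -3), -9) = Mul(0, -9) = 0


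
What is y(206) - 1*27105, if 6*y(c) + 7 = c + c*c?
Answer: -119995/6 ≈ -19999.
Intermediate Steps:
y(c) = -7/6 + c/6 + c**2/6 (y(c) = -7/6 + (c + c*c)/6 = -7/6 + (c + c**2)/6 = -7/6 + (c/6 + c**2/6) = -7/6 + c/6 + c**2/6)
y(206) - 1*27105 = (-7/6 + (1/6)*206 + (1/6)*206**2) - 1*27105 = (-7/6 + 103/3 + (1/6)*42436) - 27105 = (-7/6 + 103/3 + 21218/3) - 27105 = 42635/6 - 27105 = -119995/6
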